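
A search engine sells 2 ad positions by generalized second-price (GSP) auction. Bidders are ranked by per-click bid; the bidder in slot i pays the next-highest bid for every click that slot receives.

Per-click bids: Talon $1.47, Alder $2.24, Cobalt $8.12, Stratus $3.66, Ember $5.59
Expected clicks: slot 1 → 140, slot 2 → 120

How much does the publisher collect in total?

Ranked by bid: $8.12 (Cobalt) > $5.59 (Ember) > $3.66 (Stratus) > …
Slot 1: Cobalt pays $5.59 × 140 = $782.60
Slot 2: Ember pays $3.66 × 120 = $439.20
Total = $1221.80

Total revenue: $1221.80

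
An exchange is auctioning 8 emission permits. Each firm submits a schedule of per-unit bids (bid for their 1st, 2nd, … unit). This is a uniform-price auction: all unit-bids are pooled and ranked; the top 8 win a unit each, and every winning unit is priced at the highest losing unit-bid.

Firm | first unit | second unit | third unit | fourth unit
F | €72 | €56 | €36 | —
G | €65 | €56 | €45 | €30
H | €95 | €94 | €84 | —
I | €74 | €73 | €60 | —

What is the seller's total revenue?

Total revenue: €448

Merging the schedules and taking the best 8: 95 (H-1), 94 (H-2), 84 (H-3), 74 (I-1), 73 (I-2), 72 (F-1), 65 (G-1), 60 (I-3)
First bid not allocated: €56.
Allocation: F 1, G 1, H 3, I 3. Every unit priced at €56.
Revenue = 8 × 56 = €448.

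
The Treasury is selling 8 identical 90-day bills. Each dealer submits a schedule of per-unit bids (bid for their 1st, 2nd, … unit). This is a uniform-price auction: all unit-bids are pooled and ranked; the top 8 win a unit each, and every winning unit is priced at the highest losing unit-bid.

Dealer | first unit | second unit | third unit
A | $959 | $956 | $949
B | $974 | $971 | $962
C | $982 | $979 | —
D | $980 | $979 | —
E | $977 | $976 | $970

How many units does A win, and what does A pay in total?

A: 0 units, pays $0

Merging the schedules and taking the best 8: 982 (C-1), 980 (D-1), 979 (C-2), 979 (D-2), 977 (E-1), 976 (E-2), 974 (B-1), 971 (B-2)
Highest rejected unit-bid = $970.
A wins 0 unit(s) at $970 each.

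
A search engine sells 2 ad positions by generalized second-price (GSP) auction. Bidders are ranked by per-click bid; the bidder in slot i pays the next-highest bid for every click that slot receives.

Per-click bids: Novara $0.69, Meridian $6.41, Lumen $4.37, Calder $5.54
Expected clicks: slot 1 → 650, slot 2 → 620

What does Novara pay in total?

Novara pays $0.00

Ranked by bid: $6.41 (Meridian) > $5.54 (Calder) > $4.37 (Lumen) > …
Novara ranks below slot 2 → no slot, pays nothing.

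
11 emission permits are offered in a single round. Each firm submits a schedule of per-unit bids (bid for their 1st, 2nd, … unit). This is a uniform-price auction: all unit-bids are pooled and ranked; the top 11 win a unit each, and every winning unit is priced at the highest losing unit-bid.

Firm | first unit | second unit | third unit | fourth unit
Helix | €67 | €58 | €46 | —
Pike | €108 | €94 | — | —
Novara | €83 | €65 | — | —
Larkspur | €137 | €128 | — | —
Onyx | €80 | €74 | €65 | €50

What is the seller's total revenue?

Total revenue: €550

Pooled unit-bids ranked (top 11): 137 (Larkspur-1), 128 (Larkspur-2), 108 (Pike-1), 94 (Pike-2), 83 (Novara-1), 80 (Onyx-1), 74 (Onyx-2), 67 (Helix-1), 65 (Novara-2), 65 (Onyx-3), 58 (Helix-2)
Highest rejected unit-bid = €50.
Allocation: Helix 2, Larkspur 2, Novara 2, Onyx 3, Pike 2. Every unit priced at €50.
Revenue = 11 × 50 = €550.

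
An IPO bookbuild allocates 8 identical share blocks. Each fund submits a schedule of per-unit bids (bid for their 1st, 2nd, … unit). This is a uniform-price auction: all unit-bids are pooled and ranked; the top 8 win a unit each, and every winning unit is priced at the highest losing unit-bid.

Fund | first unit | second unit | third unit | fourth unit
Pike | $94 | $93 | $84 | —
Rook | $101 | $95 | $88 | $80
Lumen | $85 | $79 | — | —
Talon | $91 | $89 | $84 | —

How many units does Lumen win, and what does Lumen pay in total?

Lumen: 1 unit, pays $84

Pooled unit-bids ranked (top 8): 101 (Rook-1), 95 (Rook-2), 94 (Pike-1), 93 (Pike-2), 91 (Talon-1), 89 (Talon-2), 88 (Rook-3), 85 (Lumen-1)
The (k+1)-th unit-bid is $84.
Lumen wins 1 unit(s) at $84 each.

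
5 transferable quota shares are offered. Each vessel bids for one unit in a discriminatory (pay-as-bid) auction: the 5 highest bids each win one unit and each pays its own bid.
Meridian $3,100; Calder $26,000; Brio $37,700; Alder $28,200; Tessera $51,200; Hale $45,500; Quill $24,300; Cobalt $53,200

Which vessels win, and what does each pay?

Cobalt $53,200, Tessera $51,200, Hale $45,500, Brio $37,700, Alder $28,200

Sorting: 53,200 (Cobalt), 51,200 (Tessera), 45,500 (Hale), 37,700 (Brio), 28,200 (Alder), 26,000 (Calder), 24,300 (Quill), …
The 5 highest are Cobalt, Tessera, Hale, Brio, Alder.
Each winner pays its own bid: Cobalt $53,200, Tessera $51,200, Hale $45,500, Brio $37,700, Alder $28,200.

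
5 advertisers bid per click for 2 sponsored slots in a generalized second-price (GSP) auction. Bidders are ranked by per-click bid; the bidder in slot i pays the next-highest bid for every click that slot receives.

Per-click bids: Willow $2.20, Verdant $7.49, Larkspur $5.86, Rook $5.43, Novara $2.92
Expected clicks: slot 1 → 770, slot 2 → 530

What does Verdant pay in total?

Sorting advertisers: $7.49 (Verdant) > $5.86 (Larkspur) > $5.43 (Rook) > …
Verdant holds slot 1 → pays next bid $5.86 × 770 clicks = $4512.20.

Verdant pays $4512.20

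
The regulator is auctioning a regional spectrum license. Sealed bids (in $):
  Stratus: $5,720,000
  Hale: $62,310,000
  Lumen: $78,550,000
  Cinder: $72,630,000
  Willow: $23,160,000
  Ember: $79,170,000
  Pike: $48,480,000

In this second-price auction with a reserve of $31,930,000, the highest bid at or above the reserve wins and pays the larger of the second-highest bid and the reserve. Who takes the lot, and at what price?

Second-price auction with a reserve of $31,930,000: the highest bid at or above the reserve wins and pays the larger of the second-highest bid and the reserve.
Sorting bids: 79,170,000 (Ember) > 78,550,000 (Lumen) > 72,630,000 (Cinder) > 62,310,000 (Hale) > 48,480,000 (Pike) > 23,160,000 (Willow) > …
Ember has the top bid at or above the reserve ($79,170,000).
Second-highest bid $78,550,000 exceeds the reserve $31,930,000 → payment $78,550,000.

Ember pays $78,550,000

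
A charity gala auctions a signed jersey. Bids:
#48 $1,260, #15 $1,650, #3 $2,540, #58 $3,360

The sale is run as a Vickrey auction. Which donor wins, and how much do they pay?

Vickrey auction: the highest bidder wins and pays the second-highest bid.
Bids ranked: 3,360 (#58) > 2,540 (#3) > 1,650 (#15) > 1,260 (#48)
#58 is highest; pays the second-highest bid, $2,540.

#58 pays $2,540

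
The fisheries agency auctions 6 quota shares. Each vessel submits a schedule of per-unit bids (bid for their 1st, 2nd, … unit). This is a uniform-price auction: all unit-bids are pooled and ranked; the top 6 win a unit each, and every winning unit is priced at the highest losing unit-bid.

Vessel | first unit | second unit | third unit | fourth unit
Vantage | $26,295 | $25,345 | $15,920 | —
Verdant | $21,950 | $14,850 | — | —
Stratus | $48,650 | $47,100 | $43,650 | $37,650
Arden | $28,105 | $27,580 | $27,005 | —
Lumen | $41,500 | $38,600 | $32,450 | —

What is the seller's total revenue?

Total revenue: $194,700

All unit-bids, highest first — top 6: 48,650 (Stratus-1), 47,100 (Stratus-2), 43,650 (Stratus-3), 41,500 (Lumen-1), 38,600 (Lumen-2), 37,650 (Stratus-4)
The (k+1)-th unit-bid is $32,450.
Allocation: Lumen 2, Stratus 4. Every unit priced at $32,450.
Revenue = 6 × 32,450 = $194,700.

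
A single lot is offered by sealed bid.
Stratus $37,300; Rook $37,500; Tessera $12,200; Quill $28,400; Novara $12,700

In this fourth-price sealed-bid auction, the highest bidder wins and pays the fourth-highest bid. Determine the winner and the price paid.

Rook pays $12,700

Fourth-price sealed-bid auction: the highest bidder wins and pays the fourth-highest bid.
Bids in order: 37,500 (Rook) > 37,300 (Stratus) > 28,400 (Quill) > 12,700 (Novara) > 12,200 (Tessera)
Rook wins; payment is bid #4 in the ranking = $12,700.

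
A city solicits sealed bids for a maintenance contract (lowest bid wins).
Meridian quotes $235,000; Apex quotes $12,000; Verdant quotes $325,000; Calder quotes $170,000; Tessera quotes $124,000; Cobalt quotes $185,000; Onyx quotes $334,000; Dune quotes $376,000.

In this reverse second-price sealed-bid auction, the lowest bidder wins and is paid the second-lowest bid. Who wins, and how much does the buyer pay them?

Reverse second-price sealed-bid auction: the lowest bidder wins and is paid the second-lowest bid.
Bids in order: 12,000 (Apex) < 124,000 (Tessera) < 170,000 (Calder) < 185,000 (Cobalt) < 235,000 (Meridian) < 325,000 (Verdant) < …
Apex wins with the lowest bid; price is set by the runner-up at $124,000.

Apex is paid $124,000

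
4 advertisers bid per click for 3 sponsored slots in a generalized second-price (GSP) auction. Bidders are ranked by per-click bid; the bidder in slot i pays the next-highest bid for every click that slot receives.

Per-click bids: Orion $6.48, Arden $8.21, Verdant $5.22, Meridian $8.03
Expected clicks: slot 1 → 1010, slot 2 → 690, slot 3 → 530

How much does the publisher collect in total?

Per-click bids in order: $8.21 (Arden) > $8.03 (Meridian) > $6.48 (Orion) > $5.22 (Verdant)
Slot 1: Arden pays $8.03 × 1010 = $8110.30
Slot 2: Meridian pays $6.48 × 690 = $4471.20
Slot 3: Orion pays $5.22 × 530 = $2766.60
Total = $15348.10

Total revenue: $15348.10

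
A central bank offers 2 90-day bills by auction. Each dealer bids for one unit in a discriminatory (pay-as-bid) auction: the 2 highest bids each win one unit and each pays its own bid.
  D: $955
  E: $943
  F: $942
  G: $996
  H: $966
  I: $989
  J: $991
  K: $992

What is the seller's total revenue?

Total revenue: $1,988

Sorting: 996 (G), 992 (K), 991 (J), 989 (I), …
Top 2: G, K.
Total revenue = 996 + 992 = $1,988.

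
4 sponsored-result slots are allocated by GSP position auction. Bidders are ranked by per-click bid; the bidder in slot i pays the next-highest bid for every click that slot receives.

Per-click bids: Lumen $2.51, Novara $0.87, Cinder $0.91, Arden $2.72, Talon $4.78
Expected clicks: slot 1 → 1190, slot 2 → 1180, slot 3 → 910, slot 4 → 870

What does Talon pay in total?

Talon pays $3236.80

Ranked by bid: $4.78 (Talon) > $2.72 (Arden) > $2.51 (Lumen) > $0.91 (Cinder) > $0.87 (Novara)
Talon holds slot 1 → pays next bid $2.72 × 1190 clicks = $3236.80.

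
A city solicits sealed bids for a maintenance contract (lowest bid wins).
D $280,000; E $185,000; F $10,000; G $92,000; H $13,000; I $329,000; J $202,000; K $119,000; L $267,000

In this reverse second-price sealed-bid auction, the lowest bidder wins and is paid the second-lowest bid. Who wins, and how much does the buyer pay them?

F is paid $13,000

Rule: the lowest bidder wins and is paid the second-lowest bid.
Bids ranked: 10,000 (F) < 13,000 (H) < 92,000 (G) < 119,000 (K) < 185,000 (E) < 202,000 (J) < …
Second-price: F is paid H's bid of $13,000.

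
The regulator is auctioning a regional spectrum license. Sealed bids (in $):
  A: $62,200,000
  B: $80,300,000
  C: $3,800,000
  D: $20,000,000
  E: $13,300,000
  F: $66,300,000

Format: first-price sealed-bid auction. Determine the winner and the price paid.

B pays $80,300,000

Bids in order: 80,300,000 (B) > 66,300,000 (F) > 62,200,000 (A) > 20,000,000 (D) > 13,300,000 (E) > 3,800,000 (C)
First-price: B pays what they bid, $80,300,000.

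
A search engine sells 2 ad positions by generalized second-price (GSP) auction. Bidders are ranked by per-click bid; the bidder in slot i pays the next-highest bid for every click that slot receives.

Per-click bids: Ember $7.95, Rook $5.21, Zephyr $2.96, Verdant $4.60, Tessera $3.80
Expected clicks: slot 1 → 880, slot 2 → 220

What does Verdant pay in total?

Verdant pays $0.00

Sorting advertisers: $7.95 (Ember) > $5.21 (Rook) > $4.60 (Verdant) > …
Verdant ranks below slot 2 → no slot, pays nothing.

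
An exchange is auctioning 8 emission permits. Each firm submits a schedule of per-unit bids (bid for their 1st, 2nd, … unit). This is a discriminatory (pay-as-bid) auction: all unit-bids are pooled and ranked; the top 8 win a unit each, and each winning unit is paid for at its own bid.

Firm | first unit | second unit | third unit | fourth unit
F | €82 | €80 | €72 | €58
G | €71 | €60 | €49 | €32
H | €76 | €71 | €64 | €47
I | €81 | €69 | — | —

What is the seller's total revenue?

Pooled unit-bids ranked (top 8): 82 (F-1), 81 (I-1), 80 (F-2), 76 (H-1), 72 (F-3), 71 (G-1), 71 (H-2), 69 (I-2)
Next rejected bid: €64 (not a price — pay-as-bid).
Each winning unit pays its own bid.
Revenue = 82 + 81 + 80 + 76 + 72 + 71 + 71 + 69 = €602.

Total revenue: €602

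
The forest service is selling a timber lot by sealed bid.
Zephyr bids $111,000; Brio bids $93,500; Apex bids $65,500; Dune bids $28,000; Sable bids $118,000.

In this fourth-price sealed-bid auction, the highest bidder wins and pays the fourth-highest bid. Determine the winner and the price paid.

Sable pays $65,500

Bids in order: 118,000 (Sable) > 111,000 (Zephyr) > 93,500 (Brio) > 65,500 (Apex) > 28,000 (Dune)
Sable is highest; pays the fourth-highest bid, $65,500.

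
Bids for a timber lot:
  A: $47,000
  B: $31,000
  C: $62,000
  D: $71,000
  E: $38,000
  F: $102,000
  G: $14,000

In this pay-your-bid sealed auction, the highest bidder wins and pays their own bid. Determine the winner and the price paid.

F pays $102,000

Rule: the highest bidder wins and pays their own bid.
Sorting bids: 102,000 (F) > 71,000 (D) > 62,000 (C) > 47,000 (A) > 38,000 (E) > 31,000 (B) > …
F is highest → pays own bid, $102,000.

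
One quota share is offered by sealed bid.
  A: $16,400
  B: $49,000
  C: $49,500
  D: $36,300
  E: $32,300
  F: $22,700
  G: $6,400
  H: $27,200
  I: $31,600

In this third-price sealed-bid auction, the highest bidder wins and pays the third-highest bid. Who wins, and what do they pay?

C pays $36,300

Bids ranked: 49,500 (C) > 49,000 (B) > 36,300 (D) > 32,300 (E) > 31,600 (I) > 27,200 (H) > …
C wins; payment is bid #3 in the ranking = $36,300.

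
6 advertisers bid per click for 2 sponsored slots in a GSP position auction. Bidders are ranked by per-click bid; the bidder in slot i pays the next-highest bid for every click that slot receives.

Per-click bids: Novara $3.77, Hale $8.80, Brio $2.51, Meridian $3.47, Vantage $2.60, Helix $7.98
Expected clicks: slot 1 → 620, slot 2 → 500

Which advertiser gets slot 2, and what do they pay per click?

Helix; $3.77 per click

Ranked by bid: $8.80 (Hale) > $7.98 (Helix) > $3.77 (Novara) > …
Slot 2 goes to the second-ranked bidder, Helix, who pays the next bid down: $3.77/click.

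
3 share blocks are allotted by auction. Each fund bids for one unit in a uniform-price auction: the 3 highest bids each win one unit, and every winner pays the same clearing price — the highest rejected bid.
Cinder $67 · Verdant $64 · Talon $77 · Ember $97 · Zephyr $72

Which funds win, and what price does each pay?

Bids ranked high→low: 97 (Ember), 77 (Talon), 72 (Zephyr), 67 (Cinder), 64 (Verdant)
Top 3: Ember, Talon, Zephyr.
Highest unsuccessful bid: $67 → clearing price.

Ember, Talon, Zephyr; each pays $67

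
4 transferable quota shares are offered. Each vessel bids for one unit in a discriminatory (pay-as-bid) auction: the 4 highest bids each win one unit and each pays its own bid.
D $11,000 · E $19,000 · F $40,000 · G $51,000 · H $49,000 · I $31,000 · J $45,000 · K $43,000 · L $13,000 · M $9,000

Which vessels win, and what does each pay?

Sorting: 51,000 (G), 49,000 (H), 45,000 (J), 43,000 (K), 40,000 (F), 31,000 (I), …
Winners (4 units): G, H, J, K.
Each winner pays its own bid: G $51,000, H $49,000, J $45,000, K $43,000.

G $51,000, H $49,000, J $45,000, K $43,000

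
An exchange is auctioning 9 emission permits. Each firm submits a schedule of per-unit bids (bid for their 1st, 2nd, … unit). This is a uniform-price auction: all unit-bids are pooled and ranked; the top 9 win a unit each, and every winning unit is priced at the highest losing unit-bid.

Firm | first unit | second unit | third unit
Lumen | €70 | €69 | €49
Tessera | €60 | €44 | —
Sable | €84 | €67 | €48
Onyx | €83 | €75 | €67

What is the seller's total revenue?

Merging the schedules and taking the best 9: 84 (Sable-1), 83 (Onyx-1), 75 (Onyx-2), 70 (Lumen-1), 69 (Lumen-2), 67 (Sable-2), 67 (Onyx-3), 60 (Tessera-1), 49 (Lumen-3)
The (k+1)-th unit-bid is €48.
Allocation: Lumen 3, Onyx 3, Sable 2, Tessera 1. Every unit priced at €48.
Revenue = 9 × 48 = €432.

Total revenue: €432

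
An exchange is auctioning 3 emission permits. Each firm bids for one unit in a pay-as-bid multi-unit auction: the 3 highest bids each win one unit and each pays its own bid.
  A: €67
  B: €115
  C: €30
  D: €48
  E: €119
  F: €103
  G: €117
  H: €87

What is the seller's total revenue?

Total revenue: €351

Ordering the bids: 119 (E), 117 (G), 115 (B), 103 (F), 87 (H), …
The 3 highest are E, G, B.
Total revenue = 119 + 117 + 115 = €351.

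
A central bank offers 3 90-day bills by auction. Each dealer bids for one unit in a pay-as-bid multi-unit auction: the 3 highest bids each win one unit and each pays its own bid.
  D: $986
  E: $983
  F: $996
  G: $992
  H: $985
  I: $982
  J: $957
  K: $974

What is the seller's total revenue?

Bids ranked high→low: 996 (F), 992 (G), 986 (D), 985 (H), 983 (E), …
Top 3: F, G, D.
Total revenue = 996 + 992 + 986 = $2,974.

Total revenue: $2,974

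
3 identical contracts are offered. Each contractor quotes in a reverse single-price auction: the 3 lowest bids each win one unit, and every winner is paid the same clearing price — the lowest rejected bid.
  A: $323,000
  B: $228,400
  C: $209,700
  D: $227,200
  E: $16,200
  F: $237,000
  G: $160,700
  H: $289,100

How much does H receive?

H is paid $0

Ordering the bids: 16,200 (E), 160,700 (G), 209,700 (C), 227,200 (D), 228,400 (B), …
Winners (3 units): E, G, C.
Lowest unsuccessful bid: $227,200 → clearing price.
H does not win → is paid $0.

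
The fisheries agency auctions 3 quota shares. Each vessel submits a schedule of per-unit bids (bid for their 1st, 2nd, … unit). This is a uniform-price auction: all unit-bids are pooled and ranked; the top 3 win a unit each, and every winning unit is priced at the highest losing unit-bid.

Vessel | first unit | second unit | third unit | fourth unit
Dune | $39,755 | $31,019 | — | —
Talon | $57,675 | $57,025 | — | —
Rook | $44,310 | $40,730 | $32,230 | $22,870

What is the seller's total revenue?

All unit-bids, highest first — top 3: 57,675 (Talon-1), 57,025 (Talon-2), 44,310 (Rook-1)
Highest rejected unit-bid = $40,730.
Allocation: Rook 1, Talon 2. Every unit priced at $40,730.
Revenue = 3 × 40,730 = $122,190.

Total revenue: $122,190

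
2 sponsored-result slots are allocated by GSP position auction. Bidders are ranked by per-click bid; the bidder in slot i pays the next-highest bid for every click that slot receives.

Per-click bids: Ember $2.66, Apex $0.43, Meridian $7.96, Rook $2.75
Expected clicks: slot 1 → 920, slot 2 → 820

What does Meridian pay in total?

Sorting advertisers: $7.96 (Meridian) > $2.75 (Rook) > $2.66 (Ember) > …
Meridian holds slot 1 → pays next bid $2.75 × 920 clicks = $2530.00.

Meridian pays $2530.00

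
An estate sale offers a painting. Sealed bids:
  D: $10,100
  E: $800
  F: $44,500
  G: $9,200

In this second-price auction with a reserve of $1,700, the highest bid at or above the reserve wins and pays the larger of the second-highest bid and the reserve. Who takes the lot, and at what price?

Second-price auction with a reserve of $1,700: the highest bid at or above the reserve wins and pays the larger of the second-highest bid and the reserve.
Bids ranked: 44,500 (F) > 10,100 (D) > 9,200 (G) > 800 (E)
F has the top bid at or above the reserve ($44,500).
max(second-highest $10,100, reserve $1,700) = $10,100; the reserve does not bind.

F pays $10,100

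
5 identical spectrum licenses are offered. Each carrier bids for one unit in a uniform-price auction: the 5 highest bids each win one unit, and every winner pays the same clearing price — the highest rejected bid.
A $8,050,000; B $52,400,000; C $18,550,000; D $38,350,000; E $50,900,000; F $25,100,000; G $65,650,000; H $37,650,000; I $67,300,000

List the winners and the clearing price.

I, G, B, E, D; each pays $37,650,000

Bids ranked high→low: 67,300,000 (I), 65,650,000 (G), 52,400,000 (B), 50,900,000 (E), 38,350,000 (D), 37,650,000 (H), 25,100,000 (F), …
The 5 highest are I, G, B, E, D.
First losing bid is H's $37,650,000, which sets the uniform price.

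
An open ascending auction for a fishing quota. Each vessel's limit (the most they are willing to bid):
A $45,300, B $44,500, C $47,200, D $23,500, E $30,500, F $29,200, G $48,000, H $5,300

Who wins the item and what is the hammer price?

Rule: the price rises until one bidder remains; the winner pays the price at which the last rival dropped out.
Limits ranked: 48,000 (G) > 47,200 (C) > 45,300 (A) > 44,500 (B) > 30,500 (E) > 29,200 (F) > …
Bidding ends when C exits at $47,200; G takes it.

G wins at $47,200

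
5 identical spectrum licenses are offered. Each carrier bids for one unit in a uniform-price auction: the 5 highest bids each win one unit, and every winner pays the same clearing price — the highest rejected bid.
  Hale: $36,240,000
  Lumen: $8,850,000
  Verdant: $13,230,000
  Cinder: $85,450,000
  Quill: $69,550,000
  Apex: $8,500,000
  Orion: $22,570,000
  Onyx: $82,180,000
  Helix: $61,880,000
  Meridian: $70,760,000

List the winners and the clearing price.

Bids ranked high→low: 85,450,000 (Cinder), 82,180,000 (Onyx), 70,760,000 (Meridian), 69,550,000 (Quill), 61,880,000 (Helix), 36,240,000 (Hale), 22,570,000 (Orion), …
Top 5: Cinder, Onyx, Meridian, Quill, Helix.
Highest unsuccessful bid: $36,240,000 → clearing price.

Cinder, Onyx, Meridian, Quill, Helix; each pays $36,240,000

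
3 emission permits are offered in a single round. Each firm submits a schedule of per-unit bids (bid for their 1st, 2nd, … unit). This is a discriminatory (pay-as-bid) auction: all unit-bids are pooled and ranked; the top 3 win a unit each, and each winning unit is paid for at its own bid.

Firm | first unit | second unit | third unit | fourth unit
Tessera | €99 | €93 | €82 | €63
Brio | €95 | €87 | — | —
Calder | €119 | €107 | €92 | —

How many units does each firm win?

Calder 2, Tessera 1

All unit-bids, highest first — top 3: 119 (Calder-1), 107 (Calder-2), 99 (Tessera-1)
Next rejected bid: €95 (not a price — pay-as-bid).
Allocation: Calder 2, Tessera 1.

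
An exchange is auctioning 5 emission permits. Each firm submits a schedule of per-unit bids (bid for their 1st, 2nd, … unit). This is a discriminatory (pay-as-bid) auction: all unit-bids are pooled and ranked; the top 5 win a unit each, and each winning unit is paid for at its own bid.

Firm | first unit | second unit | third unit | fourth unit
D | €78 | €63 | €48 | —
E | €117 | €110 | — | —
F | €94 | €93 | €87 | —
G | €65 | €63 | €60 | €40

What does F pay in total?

F pays €274

Pooled unit-bids ranked (top 5): 117 (E-1), 110 (E-2), 94 (F-1), 93 (F-2), 87 (F-3)
Next rejected bid: €78 (not a price — pay-as-bid).
F's winning unit-bids: 94 + 93 + 87 = €274.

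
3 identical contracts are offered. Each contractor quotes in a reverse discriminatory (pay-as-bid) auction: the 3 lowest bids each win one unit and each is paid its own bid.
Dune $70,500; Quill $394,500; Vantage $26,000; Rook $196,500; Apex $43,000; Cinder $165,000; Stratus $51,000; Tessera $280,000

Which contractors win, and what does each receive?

Ordering the bids: 26,000 (Vantage), 43,000 (Apex), 51,000 (Stratus), 70,500 (Dune), 165,000 (Cinder), …
Lowest 3: Vantage, Apex, Stratus.
Each winner is paid its own bid: Vantage $26,000, Apex $43,000, Stratus $51,000.

Vantage $26,000, Apex $43,000, Stratus $51,000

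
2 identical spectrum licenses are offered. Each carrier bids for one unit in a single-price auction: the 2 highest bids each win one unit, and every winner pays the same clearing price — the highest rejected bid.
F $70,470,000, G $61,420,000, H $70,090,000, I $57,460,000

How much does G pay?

Ordering the bids: 70,470,000 (F), 70,090,000 (H), 61,420,000 (G), 57,460,000 (I)
The 2 highest are F, H.
Highest unsuccessful bid: $61,420,000 → clearing price.
G does not win → pays $0.

G pays $0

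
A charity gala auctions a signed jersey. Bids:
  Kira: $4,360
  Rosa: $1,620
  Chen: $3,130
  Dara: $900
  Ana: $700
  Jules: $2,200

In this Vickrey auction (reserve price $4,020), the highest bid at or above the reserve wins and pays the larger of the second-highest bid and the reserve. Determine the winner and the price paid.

Kira pays $4,020

Bids ranked: 4,360 (Kira) > 3,130 (Chen) > 2,200 (Jules) > 1,620 (Rosa) > 900 (Dara) > 700 (Ana)
Highest eligible bid: Kira at $4,360.
max(second-highest $3,130, reserve $4,020) = $4,020.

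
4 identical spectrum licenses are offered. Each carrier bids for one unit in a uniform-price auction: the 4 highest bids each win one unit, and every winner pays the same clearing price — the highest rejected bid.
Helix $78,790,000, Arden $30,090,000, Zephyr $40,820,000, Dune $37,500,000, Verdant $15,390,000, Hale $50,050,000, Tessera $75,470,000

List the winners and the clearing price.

Helix, Tessera, Hale, Zephyr; each pays $37,500,000

Sorting: 78,790,000 (Helix), 75,470,000 (Tessera), 50,050,000 (Hale), 40,820,000 (Zephyr), 37,500,000 (Dune), 30,090,000 (Arden), …
Winners (4 units): Helix, Tessera, Hale, Zephyr.
First losing bid is Dune's $37,500,000, which sets the uniform price.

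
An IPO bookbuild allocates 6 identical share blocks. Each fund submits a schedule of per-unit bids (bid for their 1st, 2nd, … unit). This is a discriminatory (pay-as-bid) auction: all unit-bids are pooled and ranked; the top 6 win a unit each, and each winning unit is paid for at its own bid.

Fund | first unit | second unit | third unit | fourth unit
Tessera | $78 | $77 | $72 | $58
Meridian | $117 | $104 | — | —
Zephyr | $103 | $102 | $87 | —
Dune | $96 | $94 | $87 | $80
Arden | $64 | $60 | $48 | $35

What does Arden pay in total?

Merging the schedules and taking the best 6: 117 (Meridian-1), 104 (Meridian-2), 103 (Zephyr-1), 102 (Zephyr-2), 96 (Dune-1), 94 (Dune-2)
Next rejected bid: $87 (not a price — pay-as-bid).
Arden wins no units.

Arden pays $0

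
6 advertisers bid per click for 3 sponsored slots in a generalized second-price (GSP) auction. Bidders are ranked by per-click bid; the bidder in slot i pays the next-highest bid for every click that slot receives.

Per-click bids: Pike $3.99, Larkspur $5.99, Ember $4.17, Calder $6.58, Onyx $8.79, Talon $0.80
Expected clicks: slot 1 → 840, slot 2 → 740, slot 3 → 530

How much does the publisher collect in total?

Per-click bids in order: $8.79 (Onyx) > $6.58 (Calder) > $5.99 (Larkspur) > $4.17 (Ember) > …
Slot 1: Onyx pays $6.58 × 840 = $5527.20
Slot 2: Calder pays $5.99 × 740 = $4432.60
Slot 3: Larkspur pays $4.17 × 530 = $2210.10
Total = $12169.90

Total revenue: $12169.90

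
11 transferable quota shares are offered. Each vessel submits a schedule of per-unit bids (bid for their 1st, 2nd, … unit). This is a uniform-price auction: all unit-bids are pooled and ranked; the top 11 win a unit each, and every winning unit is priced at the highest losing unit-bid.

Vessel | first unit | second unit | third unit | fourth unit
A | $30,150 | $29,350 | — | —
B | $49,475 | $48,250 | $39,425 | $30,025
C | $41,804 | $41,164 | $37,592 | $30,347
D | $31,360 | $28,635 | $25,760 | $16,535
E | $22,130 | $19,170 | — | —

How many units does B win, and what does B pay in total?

All unit-bids, highest first — top 11: 49,475 (B-1), 48,250 (B-2), 41,804 (C-1), 41,164 (C-2), 39,425 (B-3), 37,592 (C-3), 31,360 (D-1), 30,347 (C-4), 30,150 (A-1), 30,025 (B-4), 29,350 (A-2)
First bid not allocated: $28,635.
B wins 4 unit(s) at $28,635 each.

B: 4 units, pays $114,540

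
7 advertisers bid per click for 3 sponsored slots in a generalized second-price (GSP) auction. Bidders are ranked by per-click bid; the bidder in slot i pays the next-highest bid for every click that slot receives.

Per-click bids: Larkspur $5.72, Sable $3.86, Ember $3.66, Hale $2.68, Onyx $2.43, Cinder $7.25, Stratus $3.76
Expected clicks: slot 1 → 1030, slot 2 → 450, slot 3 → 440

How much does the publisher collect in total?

Ranked by bid: $7.25 (Cinder) > $5.72 (Larkspur) > $3.86 (Sable) > $3.76 (Stratus) > …
Slot 1: Cinder pays $5.72 × 1030 = $5891.60
Slot 2: Larkspur pays $3.86 × 450 = $1737.00
Slot 3: Sable pays $3.76 × 440 = $1654.40
Total = $9283.00

Total revenue: $9283.00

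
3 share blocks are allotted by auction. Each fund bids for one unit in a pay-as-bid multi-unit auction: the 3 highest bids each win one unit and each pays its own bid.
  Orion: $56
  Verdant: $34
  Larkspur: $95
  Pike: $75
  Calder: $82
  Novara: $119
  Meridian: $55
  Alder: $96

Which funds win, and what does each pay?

Sorting: 119 (Novara), 96 (Alder), 95 (Larkspur), 82 (Calder), 75 (Pike), …
The 3 highest are Novara, Alder, Larkspur.
Each winner pays its own bid: Novara $119, Alder $96, Larkspur $95.

Novara $119, Alder $96, Larkspur $95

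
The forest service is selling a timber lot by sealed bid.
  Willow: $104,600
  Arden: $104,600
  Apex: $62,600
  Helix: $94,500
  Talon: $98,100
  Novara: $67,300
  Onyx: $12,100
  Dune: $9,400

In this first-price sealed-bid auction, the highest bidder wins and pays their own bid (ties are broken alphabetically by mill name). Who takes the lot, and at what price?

Bids ranked: 104,600 (Arden) > 104,600 (Willow) > 98,100 (Talon) > 94,500 (Helix) > 67,300 (Novara) > 62,600 (Apex) > …
Tie at $104,600 → Arden wins by tie-break.
First-price: Arden pays what they bid, $104,600.

Arden pays $104,600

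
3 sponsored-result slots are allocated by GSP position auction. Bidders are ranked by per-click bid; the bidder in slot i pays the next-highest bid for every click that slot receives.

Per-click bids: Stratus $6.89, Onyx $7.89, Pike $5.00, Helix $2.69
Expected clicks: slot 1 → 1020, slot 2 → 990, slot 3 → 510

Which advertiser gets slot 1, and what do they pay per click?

Ranked by bid: $7.89 (Onyx) > $6.89 (Stratus) > $5.00 (Pike) > $2.69 (Helix)
Slot 1 goes to the first-ranked bidder, Onyx, who pays the next bid down: $6.89/click.

Onyx; $6.89 per click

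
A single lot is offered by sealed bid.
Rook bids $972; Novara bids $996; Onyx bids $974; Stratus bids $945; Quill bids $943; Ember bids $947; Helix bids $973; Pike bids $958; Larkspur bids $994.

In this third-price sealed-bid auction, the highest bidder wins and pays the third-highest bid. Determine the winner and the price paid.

Rule: the highest bidder wins and pays the third-highest bid.
Bids ranked: 996 (Novara) > 994 (Larkspur) > 974 (Onyx) > 973 (Helix) > 972 (Rook) > 958 (Pike) > …
Novara wins; payment is bid #3 in the ranking = $974.

Novara pays $974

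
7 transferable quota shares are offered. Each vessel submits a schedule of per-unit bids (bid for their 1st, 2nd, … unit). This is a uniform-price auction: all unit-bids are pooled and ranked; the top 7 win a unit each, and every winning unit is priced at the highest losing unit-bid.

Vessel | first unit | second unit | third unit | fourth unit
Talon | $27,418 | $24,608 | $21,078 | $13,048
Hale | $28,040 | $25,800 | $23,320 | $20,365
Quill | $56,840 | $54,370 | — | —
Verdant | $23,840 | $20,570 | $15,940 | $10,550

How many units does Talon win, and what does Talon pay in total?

All unit-bids, highest first — top 7: 56,840 (Quill-1), 54,370 (Quill-2), 28,040 (Hale-1), 27,418 (Talon-1), 25,800 (Hale-2), 24,608 (Talon-2), 23,840 (Verdant-1)
The (k+1)-th unit-bid is $23,320.
Talon wins 2 unit(s) at $23,320 each.

Talon: 2 units, pays $46,640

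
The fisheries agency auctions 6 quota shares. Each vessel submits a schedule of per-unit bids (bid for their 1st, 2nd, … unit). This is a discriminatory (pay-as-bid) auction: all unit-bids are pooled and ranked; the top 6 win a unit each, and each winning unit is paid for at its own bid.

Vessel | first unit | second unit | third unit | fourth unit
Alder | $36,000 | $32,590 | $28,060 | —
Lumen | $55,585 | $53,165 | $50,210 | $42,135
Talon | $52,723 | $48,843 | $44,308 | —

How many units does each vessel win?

Lumen 3, Talon 3

All unit-bids, highest first — top 6: 55,585 (Lumen-1), 53,165 (Lumen-2), 52,723 (Talon-1), 50,210 (Lumen-3), 48,843 (Talon-2), 44,308 (Talon-3)
Next rejected bid: $42,135 (not a price — pay-as-bid).
Allocation: Lumen 3, Talon 3.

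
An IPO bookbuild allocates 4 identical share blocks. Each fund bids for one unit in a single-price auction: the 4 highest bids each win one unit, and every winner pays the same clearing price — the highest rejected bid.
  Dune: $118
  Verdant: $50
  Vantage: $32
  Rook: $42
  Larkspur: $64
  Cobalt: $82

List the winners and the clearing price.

Sorting: 118 (Dune), 82 (Cobalt), 64 (Larkspur), 50 (Verdant), 42 (Rook), 32 (Vantage)
Top 4: Dune, Cobalt, Larkspur, Verdant.
First losing bid is Rook's $42, which sets the uniform price.

Dune, Cobalt, Larkspur, Verdant; each pays $42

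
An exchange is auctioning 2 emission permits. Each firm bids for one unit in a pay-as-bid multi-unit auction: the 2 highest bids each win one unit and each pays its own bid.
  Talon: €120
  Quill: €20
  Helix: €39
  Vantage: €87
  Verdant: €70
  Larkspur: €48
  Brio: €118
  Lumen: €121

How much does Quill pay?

Quill pays €0

Ordering the bids: 121 (Lumen), 120 (Talon), 118 (Brio), 87 (Vantage), …
Top 2: Lumen, Talon.
Quill does not win → €0.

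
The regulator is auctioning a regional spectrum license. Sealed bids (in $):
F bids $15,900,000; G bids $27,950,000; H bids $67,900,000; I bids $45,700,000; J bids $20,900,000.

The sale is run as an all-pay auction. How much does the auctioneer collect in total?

Sorting bids: 67,900,000 (H) > 45,700,000 (I) > 27,950,000 (G) > 20,900,000 (J) > 15,900,000 (F)
Every bidder forfeits their bid regardless of winning.
Revenue = 15,900,000 + 27,950,000 + 67,900,000 + 45,700,000 + 20,900,000 = $178,350,000.

Total revenue: $178,350,000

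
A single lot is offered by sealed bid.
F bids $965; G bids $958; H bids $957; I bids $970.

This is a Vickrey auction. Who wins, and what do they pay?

Rule: the highest bidder wins and pays the second-highest bid.
Bids in order: 970 (I) > 965 (F) > 958 (G) > 957 (H)
I wins with the highest bid; price is set by the runner-up at $965.

I pays $965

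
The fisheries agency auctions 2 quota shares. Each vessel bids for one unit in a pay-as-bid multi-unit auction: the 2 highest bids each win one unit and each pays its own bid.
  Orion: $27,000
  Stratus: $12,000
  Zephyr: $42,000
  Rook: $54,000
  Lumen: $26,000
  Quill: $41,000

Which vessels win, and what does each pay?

Rook $54,000, Zephyr $42,000

Ordering the bids: 54,000 (Rook), 42,000 (Zephyr), 41,000 (Quill), 27,000 (Orion), …
Winners (2 units): Rook, Zephyr.
Each winner pays its own bid: Rook $54,000, Zephyr $42,000.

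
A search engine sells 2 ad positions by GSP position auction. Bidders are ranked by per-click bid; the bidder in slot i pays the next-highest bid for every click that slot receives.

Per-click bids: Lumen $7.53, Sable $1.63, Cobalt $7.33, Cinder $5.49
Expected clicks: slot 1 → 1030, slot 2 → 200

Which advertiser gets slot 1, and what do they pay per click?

Lumen; $7.33 per click

Per-click bids in order: $7.53 (Lumen) > $7.33 (Cobalt) > $5.49 (Cinder) > …
Slot 1 goes to the first-ranked bidder, Lumen, who pays the next bid down: $7.33/click.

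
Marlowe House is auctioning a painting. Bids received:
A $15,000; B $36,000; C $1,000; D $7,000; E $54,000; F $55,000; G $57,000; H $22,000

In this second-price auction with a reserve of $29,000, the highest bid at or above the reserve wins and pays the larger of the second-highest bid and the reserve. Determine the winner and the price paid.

G pays $55,000

Second-price auction with a reserve of $29,000: the highest bid at or above the reserve wins and pays the larger of the second-highest bid and the reserve.
Bids in order: 57,000 (G) > 55,000 (F) > 54,000 (E) > 36,000 (B) > 22,000 (H) > 15,000 (A) > …
G has the top bid at or above the reserve ($57,000).
Second-highest bid $55,000 exceeds the reserve $29,000 → payment $55,000.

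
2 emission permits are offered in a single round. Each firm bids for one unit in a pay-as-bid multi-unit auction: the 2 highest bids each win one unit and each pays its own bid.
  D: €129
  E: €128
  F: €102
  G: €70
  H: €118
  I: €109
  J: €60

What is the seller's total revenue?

Total revenue: €257

Ordering the bids: 129 (D), 128 (E), 118 (H), 109 (I), …
Top 2: D, E.
Total revenue = 129 + 128 = €257.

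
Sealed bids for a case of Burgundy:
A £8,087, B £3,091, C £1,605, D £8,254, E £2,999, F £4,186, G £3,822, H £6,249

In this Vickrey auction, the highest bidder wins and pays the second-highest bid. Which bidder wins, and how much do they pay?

Sorting bids: 8,254 (D) > 8,087 (A) > 6,249 (H) > 4,186 (F) > 3,822 (G) > 3,091 (B) > …
Second-price: D pays A's bid of £8,087.

D pays £8,087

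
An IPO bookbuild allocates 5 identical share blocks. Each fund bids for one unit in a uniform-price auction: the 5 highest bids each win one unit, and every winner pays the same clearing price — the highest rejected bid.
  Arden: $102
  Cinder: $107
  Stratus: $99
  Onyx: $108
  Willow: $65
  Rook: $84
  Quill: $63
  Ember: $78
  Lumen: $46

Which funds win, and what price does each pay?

Onyx, Cinder, Arden, Stratus, Rook; each pays $78

Bids ranked high→low: 108 (Onyx), 107 (Cinder), 102 (Arden), 99 (Stratus), 84 (Rook), 78 (Ember), 65 (Willow), …
Winners (5 units): Onyx, Cinder, Arden, Stratus, Rook.
Clearing price = highest rejected bid = $78.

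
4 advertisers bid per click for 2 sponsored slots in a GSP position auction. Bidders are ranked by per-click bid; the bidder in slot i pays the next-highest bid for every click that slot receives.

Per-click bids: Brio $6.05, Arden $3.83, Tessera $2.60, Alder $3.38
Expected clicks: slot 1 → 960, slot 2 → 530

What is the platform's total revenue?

Per-click bids in order: $6.05 (Brio) > $3.83 (Arden) > $3.38 (Alder) > …
Slot 1: Brio pays $3.83 × 960 = $3676.80
Slot 2: Arden pays $3.38 × 530 = $1791.40
Total = $5468.20

Total revenue: $5468.20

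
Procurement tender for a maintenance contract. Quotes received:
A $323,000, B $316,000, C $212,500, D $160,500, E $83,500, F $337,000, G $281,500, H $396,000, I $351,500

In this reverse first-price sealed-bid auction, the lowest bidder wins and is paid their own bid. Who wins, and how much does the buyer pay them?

E is paid $83,500

Sorting bids: 83,500 (E) < 160,500 (D) < 212,500 (C) < 281,500 (G) < 316,000 (B) < 323,000 (A) < …
E has the lowest bid and is paid exactly that: $83,500.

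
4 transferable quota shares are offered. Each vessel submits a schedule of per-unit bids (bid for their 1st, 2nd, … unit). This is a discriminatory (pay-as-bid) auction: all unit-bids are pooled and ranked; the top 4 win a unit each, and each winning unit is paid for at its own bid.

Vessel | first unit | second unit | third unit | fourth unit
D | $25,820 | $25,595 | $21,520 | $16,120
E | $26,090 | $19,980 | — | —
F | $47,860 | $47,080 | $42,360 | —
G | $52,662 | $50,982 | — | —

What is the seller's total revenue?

Total revenue: $198,584

Merging the schedules and taking the best 4: 52,662 (G-1), 50,982 (G-2), 47,860 (F-1), 47,080 (F-2)
Next rejected bid: $42,360 (not a price — pay-as-bid).
Each winning unit pays its own bid.
Revenue = 52,662 + 50,982 + 47,860 + 47,080 = $198,584.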